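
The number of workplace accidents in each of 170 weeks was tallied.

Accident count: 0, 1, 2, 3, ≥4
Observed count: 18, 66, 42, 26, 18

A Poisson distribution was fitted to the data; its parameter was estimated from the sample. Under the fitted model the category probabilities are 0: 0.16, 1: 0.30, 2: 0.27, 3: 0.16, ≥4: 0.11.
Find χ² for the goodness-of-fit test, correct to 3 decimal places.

7.934

Expected counts E_i = n·p_i: 170×0.16 = 27.2, 170×0.30 = 51, 170×0.27 = 45.9, 170×0.16 = 27.2, 170×0.11 = 18.7.
0: (18 − 27.2)²/27.2 = 84.64/27.2 = 3.1118
1: (66 − 51)²/51 = 225/51 = 4.4118
2: (42 − 45.9)²/45.9 = 15.21/45.9 = 0.3314
3: (26 − 27.2)²/27.2 = 1.44/27.2 = 0.0529
≥4: (18 − 18.7)²/18.7 = 0.49/18.7 = 0.0262
Sum = 7.934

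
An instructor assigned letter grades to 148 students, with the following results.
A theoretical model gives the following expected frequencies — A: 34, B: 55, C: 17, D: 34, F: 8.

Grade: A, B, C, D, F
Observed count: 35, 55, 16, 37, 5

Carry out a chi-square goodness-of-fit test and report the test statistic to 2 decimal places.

1.48

cat         O        E   (O−E)²/E
A          35       34      0.029
B          55       55      0.000
C          16       17      0.059
D          37       34      0.265
F           5        8      1.125
Sum = 1.48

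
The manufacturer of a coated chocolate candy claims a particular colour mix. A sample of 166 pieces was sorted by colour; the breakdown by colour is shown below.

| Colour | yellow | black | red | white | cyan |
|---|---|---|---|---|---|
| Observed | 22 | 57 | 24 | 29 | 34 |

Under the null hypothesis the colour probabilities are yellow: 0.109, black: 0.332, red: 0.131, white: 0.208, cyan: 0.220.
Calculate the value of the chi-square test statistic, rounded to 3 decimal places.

2.200

Expected counts E_i = n·p_i: 166×0.109 = 18.094, 166×0.332 = 55.112, 166×0.131 = 21.746, 166×0.208 = 34.528, 166×0.220 = 36.52.
cat         O        E   (O−E)²/E
yellow     22   18.094     0.8432
black      57   55.112     0.0647
red        24   21.746     0.2336
white      29   34.528     0.8850
cyan       34    36.52     0.1739
Sum = 2.200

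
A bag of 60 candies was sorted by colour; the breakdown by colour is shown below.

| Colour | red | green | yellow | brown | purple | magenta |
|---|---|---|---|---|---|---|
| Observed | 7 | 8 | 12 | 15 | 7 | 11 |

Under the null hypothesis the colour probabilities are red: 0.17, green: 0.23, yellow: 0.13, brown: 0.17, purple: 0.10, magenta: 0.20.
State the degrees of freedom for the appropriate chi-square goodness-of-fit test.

There are k = 6 categories and no parameters were estimated from the data, so df = 6 − 1 = 5.

5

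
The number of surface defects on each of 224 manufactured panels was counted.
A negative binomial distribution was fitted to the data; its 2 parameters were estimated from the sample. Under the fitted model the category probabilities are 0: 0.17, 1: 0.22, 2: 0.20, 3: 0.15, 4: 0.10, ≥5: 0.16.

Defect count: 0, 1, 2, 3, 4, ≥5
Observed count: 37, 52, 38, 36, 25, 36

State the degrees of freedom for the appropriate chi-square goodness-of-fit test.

3

There are k = 6 categories and 2 parameters estimated from the data, so df = 6 − 1 − 2 = 3.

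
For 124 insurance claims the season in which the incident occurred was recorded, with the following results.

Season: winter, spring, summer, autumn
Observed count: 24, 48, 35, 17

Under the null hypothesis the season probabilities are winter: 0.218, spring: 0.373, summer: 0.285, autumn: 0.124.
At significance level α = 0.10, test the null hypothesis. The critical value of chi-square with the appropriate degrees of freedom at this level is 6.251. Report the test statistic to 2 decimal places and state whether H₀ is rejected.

0.58; do not reject

Expected counts E_i = n·p_i: 124×0.218 = 27.032, 124×0.373 = 46.252, 124×0.285 = 35.34, 124×0.124 = 15.376.
χ² = (24−27.032)²/27.032 + (48−46.252)²/46.252 + (35−35.34)²/35.34 + (17−15.376)²/15.376
   = 0.340 + 0.066 + 0.003 + 0.172
Sum = 0.58
df = 3. Since 0.58 < 6.251, we do not reject H₀.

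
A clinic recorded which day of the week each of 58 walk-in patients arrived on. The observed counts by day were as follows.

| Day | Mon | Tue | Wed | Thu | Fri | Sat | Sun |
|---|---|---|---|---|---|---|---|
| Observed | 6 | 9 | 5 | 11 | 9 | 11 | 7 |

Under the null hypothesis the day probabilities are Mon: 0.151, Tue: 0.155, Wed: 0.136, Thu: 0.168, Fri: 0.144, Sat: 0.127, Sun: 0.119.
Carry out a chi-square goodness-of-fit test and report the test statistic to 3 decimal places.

Expected counts E_i = n·p_i: 58×0.151 = 8.758, 58×0.155 = 8.99, 58×0.136 = 7.888, 58×0.168 = 9.744, 58×0.144 = 8.352, 58×0.127 = 7.366, 58×0.119 = 6.902.
Mon: (6 − 8.758)²/8.758 = 7.606564/8.758 = 0.8685
Tue: (9 − 8.99)²/8.99 = 0.0001/8.99 = 0.0000
Wed: (5 − 7.888)²/7.888 = 8.340544/7.888 = 1.0574
Thu: (11 − 9.744)²/9.744 = 1.577536/9.744 = 0.1619
Fri: (9 − 8.352)²/8.352 = 0.419904/8.352 = 0.0503
Sat: (11 − 7.366)²/7.366 = 13.205956/7.366 = 1.7928
Sun: (7 − 6.902)²/6.902 = 0.009604/6.902 = 0.0014
Sum = 3.932

3.932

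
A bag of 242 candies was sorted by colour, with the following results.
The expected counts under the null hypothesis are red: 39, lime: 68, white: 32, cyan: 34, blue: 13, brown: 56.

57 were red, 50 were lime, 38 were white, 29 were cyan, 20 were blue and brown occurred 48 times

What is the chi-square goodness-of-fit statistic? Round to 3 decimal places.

χ² = (57−39)²/39 + (50−68)²/68 + (38−32)²/32 + (29−34)²/34 + (20−13)²/13 + (48−56)²/56
   = 8.3077 + 4.7647 + 1.1250 + 0.7353 + 3.7692 + 1.1429
Sum = 19.845

19.845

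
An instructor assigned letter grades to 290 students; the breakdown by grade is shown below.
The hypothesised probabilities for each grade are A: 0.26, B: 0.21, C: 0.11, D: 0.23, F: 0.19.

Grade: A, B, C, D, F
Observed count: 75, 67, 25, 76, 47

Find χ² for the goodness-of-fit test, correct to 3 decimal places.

4.593

Expected counts E_i = n·p_i: 290×0.26 = 75.4, 290×0.21 = 60.9, 290×0.11 = 31.9, 290×0.23 = 66.7, 290×0.19 = 55.1.
A: (75 − 75.4)²/75.4 = 0.16/75.4 = 0.0021
B: (67 − 60.9)²/60.9 = 37.21/60.9 = 0.6110
C: (25 − 31.9)²/31.9 = 47.61/31.9 = 1.4925
D: (76 − 66.7)²/66.7 = 86.49/66.7 = 1.2967
F: (47 − 55.1)²/55.1 = 65.61/55.1 = 1.1907
Sum = 4.593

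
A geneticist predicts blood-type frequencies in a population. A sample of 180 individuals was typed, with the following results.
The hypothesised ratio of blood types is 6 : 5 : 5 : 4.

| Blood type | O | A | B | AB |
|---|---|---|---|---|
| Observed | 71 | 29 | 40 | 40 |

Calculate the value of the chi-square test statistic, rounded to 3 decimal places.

Ratio total = 20. Expected counts: 180×6/20 = 54, 180×5/20 = 45, 180×5/20 = 45, 180×4/20 = 36.
χ² = (71−54)²/54 + (29−45)²/45 + (40−45)²/45 + (40−36)²/36
   = 5.3519 + 5.6889 + 0.5556 + 0.4444
Sum = 12.041

12.041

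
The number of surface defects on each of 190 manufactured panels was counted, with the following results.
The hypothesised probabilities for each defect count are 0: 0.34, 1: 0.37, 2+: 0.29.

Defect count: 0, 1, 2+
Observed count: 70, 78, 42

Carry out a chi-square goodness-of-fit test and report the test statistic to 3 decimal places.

Expected counts E_i = n·p_i: 190×0.34 = 64.6, 190×0.37 = 70.3, 190×0.29 = 55.1.
χ² = (70−64.6)²/64.6 + (78−70.3)²/70.3 + (42−55.1)²/55.1
   = 0.4514 + 0.8434 + 3.1145
Sum = 4.409

4.409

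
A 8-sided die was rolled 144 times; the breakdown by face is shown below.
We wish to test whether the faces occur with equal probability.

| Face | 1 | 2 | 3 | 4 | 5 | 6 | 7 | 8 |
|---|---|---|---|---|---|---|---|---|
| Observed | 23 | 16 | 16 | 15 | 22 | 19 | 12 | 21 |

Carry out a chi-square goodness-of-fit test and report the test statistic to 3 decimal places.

Under H₀ each category has probability 1/8, so each expected count is 144/8 = 18.
χ² = (23−18)²/18 + (16−18)²/18 + (16−18)²/18 + (15−18)²/18 + (22−18)²/18 + (19−18)²/18 + (12−18)²/18 + (21−18)²/18
   = 1.3889 + 0.2222 + 0.2222 + 0.5000 + 0.8889 + 0.0556 + 2.0000 + 0.5000
Sum = 5.778

5.778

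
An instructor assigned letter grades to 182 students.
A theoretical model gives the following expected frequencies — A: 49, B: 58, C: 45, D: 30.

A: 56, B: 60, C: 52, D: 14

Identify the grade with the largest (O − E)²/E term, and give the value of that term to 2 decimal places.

A: (56 − 49)²/49 = 49/49 = 1.000
B: (60 − 58)²/58 = 4/58 = 0.069
C: (52 − 45)²/45 = 49/45 = 1.089
D: (14 − 30)²/30 = 256/30 = 8.533
The largest term is for D: 8.53.

D, 8.53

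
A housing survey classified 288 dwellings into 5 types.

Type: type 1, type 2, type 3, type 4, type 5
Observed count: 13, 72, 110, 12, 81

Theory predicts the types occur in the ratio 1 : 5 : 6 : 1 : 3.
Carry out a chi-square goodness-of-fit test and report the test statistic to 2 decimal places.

Ratio total = 16. Expected counts: 288×1/16 = 18, 288×5/16 = 90, 288×6/16 = 108, 288×1/16 = 18, 288×3/16 = 54.
χ² = (13−18)²/18 + (72−90)²/90 + (110−108)²/108 + (12−18)²/18 + (81−54)²/54
   = 1.389 + 3.600 + 0.037 + 2.000 + 13.500
Sum = 20.53

20.53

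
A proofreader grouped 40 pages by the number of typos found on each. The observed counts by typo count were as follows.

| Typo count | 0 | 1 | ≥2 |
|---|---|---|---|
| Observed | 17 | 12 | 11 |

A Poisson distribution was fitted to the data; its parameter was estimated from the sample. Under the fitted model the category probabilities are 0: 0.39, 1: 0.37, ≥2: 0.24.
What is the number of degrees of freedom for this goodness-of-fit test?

There are k = 3 categories and 1 parameter estimated from the data, so df = 3 − 1 − 1 = 1.

1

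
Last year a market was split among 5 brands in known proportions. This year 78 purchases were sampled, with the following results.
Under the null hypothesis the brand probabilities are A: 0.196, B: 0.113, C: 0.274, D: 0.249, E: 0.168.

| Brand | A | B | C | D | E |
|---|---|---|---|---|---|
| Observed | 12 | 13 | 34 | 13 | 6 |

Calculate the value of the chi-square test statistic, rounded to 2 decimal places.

Expected counts E_i = n·p_i: 78×0.196 = 15.288, 78×0.113 = 8.814, 78×0.274 = 21.372, 78×0.249 = 19.422, 78×0.168 = 13.104.
A: (12 − 15.288)²/15.288 = 10.810944/15.288 = 0.707
B: (13 − 8.814)²/8.814 = 17.522596/8.814 = 1.988
C: (34 − 21.372)²/21.372 = 159.466384/21.372 = 7.461
D: (13 − 19.422)²/19.422 = 41.242084/19.422 = 2.123
E: (6 − 13.104)²/13.104 = 50.466816/13.104 = 3.851
Sum = 16.13

16.13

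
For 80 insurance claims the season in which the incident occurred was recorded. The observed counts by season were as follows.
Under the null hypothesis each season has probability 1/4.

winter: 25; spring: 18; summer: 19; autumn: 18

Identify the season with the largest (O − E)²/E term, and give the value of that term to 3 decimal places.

Under H₀ each category has probability 1/4, so each expected count is 80/4 = 20.
χ² = (25−20)²/20 + (18−20)²/20 + (19−20)²/20 + (18−20)²/20
   = 1.2500 + 0.2000 + 0.0500 + 0.2000
The largest term is for winter: 1.250.

winter, 1.250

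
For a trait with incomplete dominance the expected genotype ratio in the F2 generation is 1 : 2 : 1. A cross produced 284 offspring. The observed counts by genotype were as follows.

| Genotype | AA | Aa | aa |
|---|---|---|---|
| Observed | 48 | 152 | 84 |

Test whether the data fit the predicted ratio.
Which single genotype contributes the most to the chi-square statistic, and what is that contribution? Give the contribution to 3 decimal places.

Ratio total = 4. Expected counts: 284×1/4 = 71, 284×2/4 = 142, 284×1/4 = 71.
χ² = (48−71)²/71 + (152−142)²/142 + (84−71)²/71
   = 7.4507 + 0.7042 + 2.3803
The largest term is for AA: 7.451.

AA, 7.451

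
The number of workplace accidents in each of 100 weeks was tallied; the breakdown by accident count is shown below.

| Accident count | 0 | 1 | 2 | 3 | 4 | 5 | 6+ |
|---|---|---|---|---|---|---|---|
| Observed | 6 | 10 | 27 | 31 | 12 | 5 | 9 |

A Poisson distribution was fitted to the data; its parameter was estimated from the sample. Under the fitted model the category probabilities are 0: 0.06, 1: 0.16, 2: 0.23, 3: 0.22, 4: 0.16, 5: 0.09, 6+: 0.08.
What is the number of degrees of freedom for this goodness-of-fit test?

There are k = 7 categories and 1 parameter estimated from the data, so df = 7 − 1 − 1 = 5.

5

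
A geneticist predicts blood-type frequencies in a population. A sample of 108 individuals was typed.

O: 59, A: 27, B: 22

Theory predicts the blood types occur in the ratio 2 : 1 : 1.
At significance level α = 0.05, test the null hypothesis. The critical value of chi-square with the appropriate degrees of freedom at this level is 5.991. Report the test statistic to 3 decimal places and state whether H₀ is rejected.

Ratio total = 4. Expected counts: 108×2/4 = 54, 108×1/4 = 27, 108×1/4 = 27.
O: (59 − 54)²/54 = 25/54 = 0.4630
A: (27 − 27)²/27 = 0/27 = 0.0000
B: (22 − 27)²/27 = 25/27 = 0.9259
Sum = 1.389
df = 2. Since 1.389 < 5.991, we do not reject H₀.

1.389; do not reject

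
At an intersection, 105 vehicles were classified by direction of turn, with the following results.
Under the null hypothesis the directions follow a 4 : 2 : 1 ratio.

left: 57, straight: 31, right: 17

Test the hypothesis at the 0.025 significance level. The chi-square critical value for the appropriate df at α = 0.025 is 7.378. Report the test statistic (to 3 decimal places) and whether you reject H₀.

Ratio total = 7. Expected counts: 105×4/7 = 60, 105×2/7 = 30, 105×1/7 = 15.
χ² = (57−60)²/60 + (31−30)²/30 + (17−15)²/15
   = 0.1500 + 0.0333 + 0.2667
Sum = 0.450
df = 2. Since 0.450 < 7.378, we do not reject H₀.

0.450; do not reject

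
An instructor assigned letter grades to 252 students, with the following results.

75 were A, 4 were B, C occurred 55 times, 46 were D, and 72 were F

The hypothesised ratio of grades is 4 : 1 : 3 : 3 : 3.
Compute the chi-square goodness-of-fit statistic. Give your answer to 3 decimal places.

Ratio total = 14. Expected counts: 252×4/14 = 72, 252×1/14 = 18, 252×3/14 = 54, 252×3/14 = 54, 252×3/14 = 54.
cat         O        E   (O−E)²/E
A          75       72     0.1250
B           4       18    10.8889
C          55       54     0.0185
D          46       54     1.1852
F          72       54     6.0000
Sum = 18.218

18.218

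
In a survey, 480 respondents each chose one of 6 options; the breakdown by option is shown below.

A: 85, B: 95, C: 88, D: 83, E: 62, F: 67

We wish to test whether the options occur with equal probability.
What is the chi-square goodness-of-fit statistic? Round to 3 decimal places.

Expected count for each of the 6 categories: 480/6 = 80.
χ² = (85−80)²/80 + (95−80)²/80 + (88−80)²/80 + (83−80)²/80 + (62−80)²/80 + (67−80)²/80
   = 0.3125 + 2.8125 + 0.8000 + 0.1125 + 4.0500 + 2.1125
Sum = 10.200

10.200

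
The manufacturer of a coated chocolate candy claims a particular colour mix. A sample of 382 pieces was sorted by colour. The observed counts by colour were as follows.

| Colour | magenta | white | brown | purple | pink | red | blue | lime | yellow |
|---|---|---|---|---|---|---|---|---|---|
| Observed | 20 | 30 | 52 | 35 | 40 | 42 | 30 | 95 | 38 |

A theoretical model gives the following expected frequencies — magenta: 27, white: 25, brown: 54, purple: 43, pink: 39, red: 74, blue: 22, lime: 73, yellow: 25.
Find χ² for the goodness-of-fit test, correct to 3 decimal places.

χ² = (20−27)²/27 + (30−25)²/25 + (52−54)²/54 + (35−43)²/43 + (40−39)²/39 + (42−74)²/74 + (30−22)²/22 + (95−73)²/73 + (38−25)²/25
   = 1.8148 + 1.0000 + 0.0741 + 1.4884 + 0.0256 + 13.8378 + 2.9091 + 6.6301 + 6.7600
Sum = 34.540

34.540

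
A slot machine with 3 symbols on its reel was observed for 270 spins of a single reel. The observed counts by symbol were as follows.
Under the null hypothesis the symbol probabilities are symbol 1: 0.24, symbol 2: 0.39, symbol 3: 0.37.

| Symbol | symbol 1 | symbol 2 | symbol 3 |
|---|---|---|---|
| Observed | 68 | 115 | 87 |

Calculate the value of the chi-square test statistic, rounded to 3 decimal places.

Expected counts E_i = n·p_i: 270×0.24 = 64.8, 270×0.39 = 105.3, 270×0.37 = 99.9.
χ² = (68−64.8)²/64.8 + (115−105.3)²/105.3 + (87−99.9)²/99.9
   = 0.1580 + 0.8935 + 1.6658
Sum = 2.717

2.717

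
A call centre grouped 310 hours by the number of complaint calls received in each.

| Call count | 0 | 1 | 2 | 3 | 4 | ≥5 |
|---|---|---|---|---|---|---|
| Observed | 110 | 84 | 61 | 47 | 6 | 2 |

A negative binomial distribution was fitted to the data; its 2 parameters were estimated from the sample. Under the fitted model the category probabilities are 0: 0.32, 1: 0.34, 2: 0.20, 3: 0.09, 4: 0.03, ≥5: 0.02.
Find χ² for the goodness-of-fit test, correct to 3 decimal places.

Expected counts E_i = n·p_i: 310×0.32 = 99.2, 310×0.34 = 105.4, 310×0.20 = 62, 310×0.09 = 27.9, 310×0.03 = 9.3, 310×0.02 = 6.2.
0: (110 − 99.2)²/99.2 = 116.64/99.2 = 1.1758
1: (84 − 105.4)²/105.4 = 457.96/105.4 = 4.3450
2: (61 − 62)²/62 = 1/62 = 0.0161
3: (47 − 27.9)²/27.9 = 364.81/27.9 = 13.0756
4: (6 − 9.3)²/9.3 = 10.89/9.3 = 1.1710
≥5: (2 − 6.2)²/6.2 = 17.64/6.2 = 2.8452
Sum = 22.629

22.629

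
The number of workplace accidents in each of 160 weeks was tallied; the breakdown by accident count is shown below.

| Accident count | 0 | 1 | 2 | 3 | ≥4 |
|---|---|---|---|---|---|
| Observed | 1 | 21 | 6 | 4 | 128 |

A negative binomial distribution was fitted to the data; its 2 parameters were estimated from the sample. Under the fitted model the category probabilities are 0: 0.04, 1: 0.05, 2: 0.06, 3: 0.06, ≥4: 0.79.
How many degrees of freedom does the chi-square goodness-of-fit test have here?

There are k = 5 categories and 2 parameters estimated from the data, so df = 5 − 1 − 2 = 2.

2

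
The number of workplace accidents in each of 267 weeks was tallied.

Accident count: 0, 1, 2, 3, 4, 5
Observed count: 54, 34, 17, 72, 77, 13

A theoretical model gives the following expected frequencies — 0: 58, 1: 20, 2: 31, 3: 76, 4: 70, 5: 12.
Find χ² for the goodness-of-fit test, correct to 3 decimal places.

17.392

0: (54 − 58)²/58 = 16/58 = 0.2759
1: (34 − 20)²/20 = 196/20 = 9.8000
2: (17 − 31)²/31 = 196/31 = 6.3226
3: (72 − 76)²/76 = 16/76 = 0.2105
4: (77 − 70)²/70 = 49/70 = 0.7000
5: (13 − 12)²/12 = 1/12 = 0.0833
Sum = 17.392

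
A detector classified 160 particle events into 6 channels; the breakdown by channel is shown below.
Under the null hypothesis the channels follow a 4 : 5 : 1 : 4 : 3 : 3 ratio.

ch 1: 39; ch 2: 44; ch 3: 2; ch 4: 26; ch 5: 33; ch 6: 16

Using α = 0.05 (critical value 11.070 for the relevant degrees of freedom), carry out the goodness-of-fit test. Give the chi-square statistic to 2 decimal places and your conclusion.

Ratio total = 20. Expected counts: 160×4/20 = 32, 160×5/20 = 40, 160×1/20 = 8, 160×4/20 = 32, 160×3/20 = 24, 160×3/20 = 24.
χ² = (39−32)²/32 + (44−40)²/40 + (2−8)²/8 + (26−32)²/32 + (33−24)²/24 + (16−24)²/24
   = 1.531 + 0.400 + 4.500 + 1.125 + 3.375 + 2.667
Sum = 13.60
df = 5. Since 13.60 > 11.070, we reject H₀.

13.60; reject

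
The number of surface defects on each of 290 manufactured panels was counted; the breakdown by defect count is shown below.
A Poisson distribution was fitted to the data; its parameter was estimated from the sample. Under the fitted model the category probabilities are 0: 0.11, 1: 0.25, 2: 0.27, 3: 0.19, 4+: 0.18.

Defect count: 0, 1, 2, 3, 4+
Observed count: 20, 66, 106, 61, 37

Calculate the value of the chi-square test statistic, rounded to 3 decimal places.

19.879

Expected counts E_i = n·p_i: 290×0.11 = 31.9, 290×0.25 = 72.5, 290×0.27 = 78.3, 290×0.19 = 55.1, 290×0.18 = 52.2.
0: (20 − 31.9)²/31.9 = 141.61/31.9 = 4.4392
1: (66 − 72.5)²/72.5 = 42.25/72.5 = 0.5828
2: (106 − 78.3)²/78.3 = 767.29/78.3 = 9.7994
3: (61 − 55.1)²/55.1 = 34.81/55.1 = 0.6318
4+: (37 − 52.2)²/52.2 = 231.04/52.2 = 4.4261
Sum = 19.879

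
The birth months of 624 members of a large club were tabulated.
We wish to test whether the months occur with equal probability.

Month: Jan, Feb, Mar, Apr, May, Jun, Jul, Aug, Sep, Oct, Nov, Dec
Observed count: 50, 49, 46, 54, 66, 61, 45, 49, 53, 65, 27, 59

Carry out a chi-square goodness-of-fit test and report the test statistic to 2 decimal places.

Under H₀ each category has probability 1/12, so each expected count is 624/12 = 52.
Jan: (50 − 52)²/52 = 4/52 = 0.077
Feb: (49 − 52)²/52 = 9/52 = 0.173
Mar: (46 − 52)²/52 = 36/52 = 0.692
Apr: (54 − 52)²/52 = 4/52 = 0.077
May: (66 − 52)²/52 = 196/52 = 3.769
Jun: (61 − 52)²/52 = 81/52 = 1.558
Jul: (45 − 52)²/52 = 49/52 = 0.942
Aug: (49 − 52)²/52 = 9/52 = 0.173
Sep: (53 − 52)²/52 = 1/52 = 0.019
Oct: (65 − 52)²/52 = 169/52 = 3.250
Nov: (27 − 52)²/52 = 625/52 = 12.019
Dec: (59 − 52)²/52 = 49/52 = 0.942
Sum = 23.69

23.69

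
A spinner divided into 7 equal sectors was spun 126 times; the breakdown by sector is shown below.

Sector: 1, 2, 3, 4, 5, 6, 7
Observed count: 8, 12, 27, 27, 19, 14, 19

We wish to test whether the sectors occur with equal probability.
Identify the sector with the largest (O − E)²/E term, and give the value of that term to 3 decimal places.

Expected count for each of the 7 categories: 126/7 = 18.
cat         O        E   (O−E)²/E
1           8       18     5.5556
2          12       18     2.0000
3          27       18     4.5000
4          27       18     4.5000
5          19       18     0.0556
6          14       18     0.8889
7          19       18     0.0556
The largest term is for 1: 5.556.

1, 5.556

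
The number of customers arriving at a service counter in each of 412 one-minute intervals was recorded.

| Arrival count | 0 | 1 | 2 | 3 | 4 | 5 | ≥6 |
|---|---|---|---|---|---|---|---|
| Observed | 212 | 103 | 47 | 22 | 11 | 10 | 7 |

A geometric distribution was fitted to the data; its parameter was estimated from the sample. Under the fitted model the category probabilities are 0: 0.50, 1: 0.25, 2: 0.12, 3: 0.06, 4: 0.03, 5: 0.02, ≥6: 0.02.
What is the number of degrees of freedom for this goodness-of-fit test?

There are k = 7 categories and 1 parameter estimated from the data, so df = 7 − 1 − 1 = 5.

5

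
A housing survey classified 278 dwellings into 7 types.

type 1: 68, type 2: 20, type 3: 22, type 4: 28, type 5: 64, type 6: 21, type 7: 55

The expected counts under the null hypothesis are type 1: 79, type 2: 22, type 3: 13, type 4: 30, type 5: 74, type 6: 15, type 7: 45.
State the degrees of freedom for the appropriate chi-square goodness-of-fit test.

6

There are k = 7 categories and no parameters were estimated from the data, so df = 7 − 1 = 6.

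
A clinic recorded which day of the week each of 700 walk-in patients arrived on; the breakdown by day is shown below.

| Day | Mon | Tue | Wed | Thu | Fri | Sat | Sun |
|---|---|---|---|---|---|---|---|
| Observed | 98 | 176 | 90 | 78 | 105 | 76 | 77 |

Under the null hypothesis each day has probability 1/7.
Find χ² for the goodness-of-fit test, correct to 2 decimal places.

74.94

Under H₀ each category has probability 1/7, so each expected count is 700/7 = 100.
χ² = (98−100)²/100 + (176−100)²/100 + (90−100)²/100 + (78−100)²/100 + (105−100)²/100 + (76−100)²/100 + (77−100)²/100
   = 0.040 + 57.760 + 1.000 + 4.840 + 0.250 + 5.760 + 5.290
Sum = 74.94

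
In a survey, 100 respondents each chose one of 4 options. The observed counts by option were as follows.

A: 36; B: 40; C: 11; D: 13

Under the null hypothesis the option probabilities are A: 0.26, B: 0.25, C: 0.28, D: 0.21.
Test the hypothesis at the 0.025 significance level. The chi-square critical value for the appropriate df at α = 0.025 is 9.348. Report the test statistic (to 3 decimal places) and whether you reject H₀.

26.215; reject

Expected counts E_i = n·p_i: 100×0.26 = 26, 100×0.25 = 25, 100×0.28 = 28, 100×0.21 = 21.
cat         O        E   (O−E)²/E
A          36       26     3.8462
B          40       25     9.0000
C          11       28    10.3214
D          13       21     3.0476
Sum = 26.215
df = 3. Since 26.215 > 9.348, we reject H₀.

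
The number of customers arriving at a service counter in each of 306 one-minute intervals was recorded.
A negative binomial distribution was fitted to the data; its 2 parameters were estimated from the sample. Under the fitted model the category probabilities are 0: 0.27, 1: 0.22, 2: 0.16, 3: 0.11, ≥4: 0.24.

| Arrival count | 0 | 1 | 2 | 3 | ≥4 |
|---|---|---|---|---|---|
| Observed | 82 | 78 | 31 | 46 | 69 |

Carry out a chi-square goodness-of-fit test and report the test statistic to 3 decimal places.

Expected counts E_i = n·p_i: 306×0.27 = 82.62, 306×0.22 = 67.32, 306×0.16 = 48.96, 306×0.11 = 33.66, 306×0.24 = 73.44.
0: (82 − 82.62)²/82.62 = 0.3844/82.62 = 0.0047
1: (78 − 67.32)²/67.32 = 114.0624/67.32 = 1.6943
2: (31 − 48.96)²/48.96 = 322.5616/48.96 = 6.5883
3: (46 − 33.66)²/33.66 = 152.2756/33.66 = 4.5239
≥4: (69 − 73.44)²/73.44 = 19.7136/73.44 = 0.2684
Sum = 13.080

13.080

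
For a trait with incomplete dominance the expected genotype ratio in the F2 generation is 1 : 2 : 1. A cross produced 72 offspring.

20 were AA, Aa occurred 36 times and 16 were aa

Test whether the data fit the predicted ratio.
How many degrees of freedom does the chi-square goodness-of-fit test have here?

There are k = 3 categories and no parameters were estimated from the data, so df = 3 − 1 = 2.

2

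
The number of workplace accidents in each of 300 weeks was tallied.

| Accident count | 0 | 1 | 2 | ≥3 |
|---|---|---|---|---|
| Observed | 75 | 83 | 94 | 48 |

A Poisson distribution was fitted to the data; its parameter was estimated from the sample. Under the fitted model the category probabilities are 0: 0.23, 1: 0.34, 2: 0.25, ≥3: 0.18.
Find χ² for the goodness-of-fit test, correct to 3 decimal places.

9.541

Expected counts E_i = n·p_i: 300×0.23 = 69, 300×0.34 = 102, 300×0.25 = 75, 300×0.18 = 54.
0: (75 − 69)²/69 = 36/69 = 0.5217
1: (83 − 102)²/102 = 361/102 = 3.5392
2: (94 − 75)²/75 = 361/75 = 4.8133
≥3: (48 − 54)²/54 = 36/54 = 0.6667
Sum = 9.541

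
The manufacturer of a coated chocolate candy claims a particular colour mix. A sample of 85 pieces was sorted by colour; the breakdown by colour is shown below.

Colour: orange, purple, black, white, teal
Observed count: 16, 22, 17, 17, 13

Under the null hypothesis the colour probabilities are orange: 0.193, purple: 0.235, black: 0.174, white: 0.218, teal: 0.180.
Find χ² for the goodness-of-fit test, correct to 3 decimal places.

1.018

Expected counts E_i = n·p_i: 85×0.193 = 16.405, 85×0.235 = 19.975, 85×0.174 = 14.79, 85×0.218 = 18.53, 85×0.180 = 15.3.
orange: (16 − 16.405)²/16.405 = 0.164025/16.405 = 0.0100
purple: (22 − 19.975)²/19.975 = 4.100625/19.975 = 0.2053
black: (17 − 14.79)²/14.79 = 4.8841/14.79 = 0.3302
white: (17 − 18.53)²/18.53 = 2.3409/18.53 = 0.1263
teal: (13 − 15.3)²/15.3 = 5.29/15.3 = 0.3458
Sum = 1.018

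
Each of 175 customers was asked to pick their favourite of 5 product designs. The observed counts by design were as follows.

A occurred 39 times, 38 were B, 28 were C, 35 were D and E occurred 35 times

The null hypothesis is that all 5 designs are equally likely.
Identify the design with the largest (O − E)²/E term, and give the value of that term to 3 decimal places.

C, 1.400

Under H₀ each category has probability 1/5, so each expected count is 175/5 = 35.
χ² = (39−35)²/35 + (38−35)²/35 + (28−35)²/35 + (35−35)²/35 + (35−35)²/35
   = 0.4571 + 0.2571 + 1.4000 + 0.0000 + 0.0000
The largest term is for C: 1.400.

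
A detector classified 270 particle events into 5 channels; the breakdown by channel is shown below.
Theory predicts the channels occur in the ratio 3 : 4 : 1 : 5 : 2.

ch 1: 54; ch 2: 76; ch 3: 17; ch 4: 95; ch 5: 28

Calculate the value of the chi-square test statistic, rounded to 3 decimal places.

Ratio total = 15. Expected counts: 270×3/15 = 54, 270×4/15 = 72, 270×1/15 = 18, 270×5/15 = 90, 270×2/15 = 36.
χ² = (54−54)²/54 + (76−72)²/72 + (17−18)²/18 + (95−90)²/90 + (28−36)²/36
   = 0.0000 + 0.2222 + 0.0556 + 0.2778 + 1.7778
Sum = 2.333

2.333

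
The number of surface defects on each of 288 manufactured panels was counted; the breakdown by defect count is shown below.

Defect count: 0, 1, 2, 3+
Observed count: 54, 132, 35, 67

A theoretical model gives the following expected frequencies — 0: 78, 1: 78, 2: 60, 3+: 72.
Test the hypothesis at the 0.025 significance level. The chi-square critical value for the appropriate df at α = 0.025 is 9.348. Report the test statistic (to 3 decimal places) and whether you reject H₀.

55.533; reject

cat         O        E   (O−E)²/E
0          54       78     7.3846
1         132       78    37.3846
2          35       60    10.4167
3+         67       72     0.3472
Sum = 55.533
df = 3. Since 55.533 > 9.348, we reject H₀.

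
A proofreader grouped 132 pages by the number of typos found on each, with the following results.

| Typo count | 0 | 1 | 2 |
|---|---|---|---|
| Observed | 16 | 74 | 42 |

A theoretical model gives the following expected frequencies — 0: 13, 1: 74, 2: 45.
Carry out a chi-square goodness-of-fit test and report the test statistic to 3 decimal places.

cat         O        E   (O−E)²/E
0          16       13     0.6923
1          74       74     0.0000
2          42       45     0.2000
Sum = 0.892

0.892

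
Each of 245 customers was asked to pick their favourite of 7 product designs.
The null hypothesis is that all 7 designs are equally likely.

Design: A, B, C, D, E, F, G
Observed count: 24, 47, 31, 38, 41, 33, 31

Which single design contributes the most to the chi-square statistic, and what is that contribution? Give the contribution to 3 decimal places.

B, 4.114

Expected count for each of the 7 categories: 245/7 = 35.
A: (24 − 35)²/35 = 121/35 = 3.4571
B: (47 − 35)²/35 = 144/35 = 4.1143
C: (31 − 35)²/35 = 16/35 = 0.4571
D: (38 − 35)²/35 = 9/35 = 0.2571
E: (41 − 35)²/35 = 36/35 = 1.0286
F: (33 − 35)²/35 = 4/35 = 0.1143
G: (31 − 35)²/35 = 16/35 = 0.4571
The largest term is for B: 4.114.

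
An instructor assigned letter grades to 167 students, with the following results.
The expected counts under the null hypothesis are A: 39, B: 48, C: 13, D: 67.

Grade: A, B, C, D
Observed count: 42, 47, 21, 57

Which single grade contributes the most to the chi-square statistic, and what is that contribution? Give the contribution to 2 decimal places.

cat         O        E   (O−E)²/E
A          42       39      0.231
B          47       48      0.021
C          21       13      4.923
D          57       67      1.493
The largest term is for C: 4.92.

C, 4.92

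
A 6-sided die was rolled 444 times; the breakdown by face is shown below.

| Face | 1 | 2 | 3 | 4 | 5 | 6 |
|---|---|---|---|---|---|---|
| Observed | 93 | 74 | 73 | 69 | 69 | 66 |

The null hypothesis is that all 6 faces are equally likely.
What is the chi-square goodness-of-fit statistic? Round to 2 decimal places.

Expected count for each of the 6 categories: 444/6 = 74.
1: (93 − 74)²/74 = 361/74 = 4.878
2: (74 − 74)²/74 = 0/74 = 0.000
3: (73 − 74)²/74 = 1/74 = 0.014
4: (69 − 74)²/74 = 25/74 = 0.338
5: (69 − 74)²/74 = 25/74 = 0.338
6: (66 − 74)²/74 = 64/74 = 0.865
Sum = 6.43

6.43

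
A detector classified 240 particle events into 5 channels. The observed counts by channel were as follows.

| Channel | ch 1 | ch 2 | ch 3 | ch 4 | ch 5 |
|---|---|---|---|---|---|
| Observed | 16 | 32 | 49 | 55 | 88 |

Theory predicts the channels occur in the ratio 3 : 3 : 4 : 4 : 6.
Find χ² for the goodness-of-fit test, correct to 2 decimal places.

Ratio total = 20. Expected counts: 240×3/20 = 36, 240×3/20 = 36, 240×4/20 = 48, 240×4/20 = 48, 240×6/20 = 72.
χ² = (16−36)²/36 + (32−36)²/36 + (49−48)²/48 + (55−48)²/48 + (88−72)²/72
   = 11.111 + 0.444 + 0.021 + 1.021 + 3.556
Sum = 16.15

16.15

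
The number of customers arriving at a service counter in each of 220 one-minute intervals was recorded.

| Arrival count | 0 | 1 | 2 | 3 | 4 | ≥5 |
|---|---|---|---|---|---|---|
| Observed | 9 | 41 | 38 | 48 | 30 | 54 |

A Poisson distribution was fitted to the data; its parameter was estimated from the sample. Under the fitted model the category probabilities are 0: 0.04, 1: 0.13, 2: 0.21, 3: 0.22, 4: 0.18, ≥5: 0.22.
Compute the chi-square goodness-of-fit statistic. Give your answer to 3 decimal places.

9.815

Expected counts E_i = n·p_i: 220×0.04 = 8.8, 220×0.13 = 28.6, 220×0.21 = 46.2, 220×0.22 = 48.4, 220×0.18 = 39.6, 220×0.22 = 48.4.
cat         O        E   (O−E)²/E
0           9      8.8     0.0045
1          41     28.6     5.3762
2          38     46.2     1.4554
3          48     48.4     0.0033
4          30     39.6     2.3273
≥5         54     48.4     0.6479
Sum = 9.815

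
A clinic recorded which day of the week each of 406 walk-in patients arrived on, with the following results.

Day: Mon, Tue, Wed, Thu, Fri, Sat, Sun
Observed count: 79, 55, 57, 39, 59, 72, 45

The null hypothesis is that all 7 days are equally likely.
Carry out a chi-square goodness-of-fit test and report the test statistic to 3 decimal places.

Under H₀ each category has probability 1/7, so each expected count is 406/7 = 58.
Mon: (79 − 58)²/58 = 441/58 = 7.6034
Tue: (55 − 58)²/58 = 9/58 = 0.1552
Wed: (57 − 58)²/58 = 1/58 = 0.0172
Thu: (39 − 58)²/58 = 361/58 = 6.2241
Fri: (59 − 58)²/58 = 1/58 = 0.0172
Sat: (72 − 58)²/58 = 196/58 = 3.3793
Sun: (45 − 58)²/58 = 169/58 = 2.9138
Sum = 20.310

20.310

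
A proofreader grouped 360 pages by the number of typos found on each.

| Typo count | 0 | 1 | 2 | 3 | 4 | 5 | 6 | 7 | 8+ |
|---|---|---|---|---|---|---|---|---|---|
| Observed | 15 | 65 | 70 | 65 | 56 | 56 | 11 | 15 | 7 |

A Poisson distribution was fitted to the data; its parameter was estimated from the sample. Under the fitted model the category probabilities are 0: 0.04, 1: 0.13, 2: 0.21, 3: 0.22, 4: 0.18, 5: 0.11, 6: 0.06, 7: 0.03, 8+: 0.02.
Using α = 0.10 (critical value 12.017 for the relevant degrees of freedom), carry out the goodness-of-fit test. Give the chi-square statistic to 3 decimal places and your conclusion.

24.891; reject

Expected counts E_i = n·p_i: 360×0.04 = 14.4, 360×0.13 = 46.8, 360×0.21 = 75.6, 360×0.22 = 79.2, 360×0.18 = 64.8, 360×0.11 = 39.6, 360×0.06 = 21.6, 360×0.03 = 10.8, 360×0.02 = 7.2.
χ² = (15−14.4)²/14.4 + (65−46.8)²/46.8 + (70−75.6)²/75.6 + (65−79.2)²/79.2 + (56−64.8)²/64.8 + (56−39.6)²/39.6 + (11−21.6)²/21.6 + (15−10.8)²/10.8 + (7−7.2)²/7.2
   = 0.0250 + 7.0778 + 0.4148 + 2.5460 + 1.1951 + 6.7919 + 5.2019 + 1.6333 + 0.0056
Sum = 24.891
df = 7. Since 24.891 > 12.017, we reject H₀.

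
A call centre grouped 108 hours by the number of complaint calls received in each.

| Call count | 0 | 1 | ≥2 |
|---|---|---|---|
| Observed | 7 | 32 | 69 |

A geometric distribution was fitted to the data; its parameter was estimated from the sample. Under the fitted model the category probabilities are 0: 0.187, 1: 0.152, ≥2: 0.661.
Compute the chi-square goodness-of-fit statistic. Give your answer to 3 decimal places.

Expected counts E_i = n·p_i: 108×0.187 = 20.196, 108×0.152 = 16.416, 108×0.661 = 71.388.
cat         O        E   (O−E)²/E
0           7   20.196     8.6222
1          32   16.416    14.7942
≥2         69   71.388     0.0799
Sum = 23.496

23.496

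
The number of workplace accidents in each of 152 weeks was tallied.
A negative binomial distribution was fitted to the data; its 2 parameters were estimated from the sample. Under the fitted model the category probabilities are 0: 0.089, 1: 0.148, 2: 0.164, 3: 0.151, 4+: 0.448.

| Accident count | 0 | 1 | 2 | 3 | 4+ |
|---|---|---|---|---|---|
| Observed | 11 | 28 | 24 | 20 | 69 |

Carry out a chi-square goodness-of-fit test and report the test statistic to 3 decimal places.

Expected counts E_i = n·p_i: 152×0.089 = 13.528, 152×0.148 = 22.496, 152×0.164 = 24.928, 152×0.151 = 22.952, 152×0.448 = 68.096.
χ² = (11−13.528)²/13.528 + (28−22.496)²/22.496 + (24−24.928)²/24.928 + (20−22.952)²/22.952 + (69−68.096)²/68.096
   = 0.4724 + 1.3466 + 0.0345 + 0.3797 + 0.0120
Sum = 2.245

2.245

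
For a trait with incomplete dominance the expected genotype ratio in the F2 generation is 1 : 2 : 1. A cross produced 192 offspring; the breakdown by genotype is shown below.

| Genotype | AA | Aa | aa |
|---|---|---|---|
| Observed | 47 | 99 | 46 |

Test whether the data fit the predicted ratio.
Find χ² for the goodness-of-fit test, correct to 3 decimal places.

Ratio total = 4. Expected counts: 192×1/4 = 48, 192×2/4 = 96, 192×1/4 = 48.
cat         O        E   (O−E)²/E
AA         47       48     0.0208
Aa         99       96     0.0938
aa         46       48     0.0833
Sum = 0.198

0.198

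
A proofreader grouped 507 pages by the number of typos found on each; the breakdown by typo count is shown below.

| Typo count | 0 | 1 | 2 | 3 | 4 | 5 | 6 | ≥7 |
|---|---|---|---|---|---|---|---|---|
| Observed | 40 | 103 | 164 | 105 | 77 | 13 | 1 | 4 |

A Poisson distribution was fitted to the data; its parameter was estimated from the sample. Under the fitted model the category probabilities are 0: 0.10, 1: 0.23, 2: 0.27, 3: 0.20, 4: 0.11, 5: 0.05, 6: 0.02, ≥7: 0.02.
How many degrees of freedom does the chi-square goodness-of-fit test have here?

6

There are k = 8 categories and 1 parameter estimated from the data, so df = 8 − 1 − 1 = 6.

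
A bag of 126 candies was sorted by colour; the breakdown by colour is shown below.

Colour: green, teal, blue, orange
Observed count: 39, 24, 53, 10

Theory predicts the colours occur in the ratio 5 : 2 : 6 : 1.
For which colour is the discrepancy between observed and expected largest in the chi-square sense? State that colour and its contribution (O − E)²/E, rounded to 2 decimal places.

teal, 2.00

Ratio total = 14. Expected counts: 126×5/14 = 45, 126×2/14 = 18, 126×6/14 = 54, 126×1/14 = 9.
green: (39 − 45)²/45 = 36/45 = 0.800
teal: (24 − 18)²/18 = 36/18 = 2.000
blue: (53 − 54)²/54 = 1/54 = 0.019
orange: (10 − 9)²/9 = 1/9 = 0.111
The largest term is for teal: 2.00.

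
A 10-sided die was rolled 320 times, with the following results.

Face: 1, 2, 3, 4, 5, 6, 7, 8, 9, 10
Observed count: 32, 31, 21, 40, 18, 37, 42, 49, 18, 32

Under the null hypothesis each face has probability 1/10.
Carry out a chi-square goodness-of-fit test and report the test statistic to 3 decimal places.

Under H₀ each category has probability 1/10, so each expected count is 320/10 = 32.
χ² = (32−32)²/32 + (31−32)²/32 + (21−32)²/32 + (40−32)²/32 + (18−32)²/32 + (37−32)²/32 + (42−32)²/32 + (49−32)²/32 + (18−32)²/32 + (32−32)²/32
   = 0.0000 + 0.0313 + 3.7813 + 2.0000 + 6.1250 + 0.7813 + 3.1250 + 9.0313 + 6.1250 + 0.0000
Sum = 31.000

31.000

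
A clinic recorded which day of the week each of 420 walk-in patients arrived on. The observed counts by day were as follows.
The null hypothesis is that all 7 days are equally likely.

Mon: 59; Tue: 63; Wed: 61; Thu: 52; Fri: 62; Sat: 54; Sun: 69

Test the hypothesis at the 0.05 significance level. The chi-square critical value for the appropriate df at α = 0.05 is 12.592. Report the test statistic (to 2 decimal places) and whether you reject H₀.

Under H₀ each category has probability 1/7, so each expected count is 420/7 = 60.
Mon: (59 − 60)²/60 = 1/60 = 0.017
Tue: (63 − 60)²/60 = 9/60 = 0.150
Wed: (61 − 60)²/60 = 1/60 = 0.017
Thu: (52 − 60)²/60 = 64/60 = 1.067
Fri: (62 − 60)²/60 = 4/60 = 0.067
Sat: (54 − 60)²/60 = 36/60 = 0.600
Sun: (69 − 60)²/60 = 81/60 = 1.350
Sum = 3.27
df = 6. Since 3.27 < 12.592, we do not reject H₀.

3.27; do not reject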